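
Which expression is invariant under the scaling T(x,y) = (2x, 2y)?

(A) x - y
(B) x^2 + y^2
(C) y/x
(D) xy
C

Under the uniform scaling T(x,y) = (2x, 2y):
Substitute the transformed coordinates into each option and compare with the original:
(A) x - y  ->  (2x) - (2y) = 2x - 2y   [differs from x - y: not invariant]
(B) x^2 + y^2  ->  (2x)^2 + (2y)^2 = 4x^2 + 4y^2   [differs from x^2 + y^2: not invariant]
(C) y/x  ->  (2y)/(2x) = y/x   [equals y/x: invariant]
(D) xy  ->  (2x)(2y) = 4xy   [differs from xy: not invariant]

Only option (C), y/x, is unchanged by the transformation.
The common factor 2 cancels in a ratio of coordinates, while sums, products and sums of squares pick up factors of 2 or 4.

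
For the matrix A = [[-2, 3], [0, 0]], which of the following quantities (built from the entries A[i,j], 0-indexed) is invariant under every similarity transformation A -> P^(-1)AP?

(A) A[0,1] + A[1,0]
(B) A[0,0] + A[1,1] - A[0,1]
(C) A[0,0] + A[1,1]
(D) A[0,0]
C

A[0,0] + A[1,1] is the trace of A. By the cyclic property of the trace, tr(P^(-1)AP) = tr(APP^(-1)) = tr(A), so it is the same for every matrix similar to A.

The other combinations are not similarity invariants. For example, take P = [[1, 1], [1, 2]] (det P = 1), so P^(-1) = [[2, -1], [-1, 1]] and
B = P^(-1)AP = [[2, 8], [-1, -4]].
Evaluating each option on A and on B:
(A) A[0,1] + A[1,0]: 3 for A, 7 for B -> changes
(B) A[0,0] + A[1,1] - A[0,1]: -5 for A, -10 for B -> changes
(C) A[0,0] + A[1,1]: -2 for A, -2 for B -> unchanged
(D) A[0,0]: -2 for A, 2 for B -> changes

Only (C) A[0,0] + A[1,1] = -2 survives (and it does so for every P, not just this one), so it is the invariant.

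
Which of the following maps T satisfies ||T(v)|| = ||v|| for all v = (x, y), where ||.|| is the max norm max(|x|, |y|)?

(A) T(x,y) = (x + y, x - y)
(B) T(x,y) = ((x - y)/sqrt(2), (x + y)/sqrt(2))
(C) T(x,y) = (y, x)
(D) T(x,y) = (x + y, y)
C

A transformation preserves a norm if ||T(v)|| = ||v|| for every v; a single vector where the norm changes rules an option out.

(A) T(x,y) = (x + y, x - y): v = (1, 1) has norm max(|1|, |1|) = 1, but T(v) = (2, 0) has norm 2 -- not preserved.
(B) T(x,y) = ((x - y)/sqrt(2), (x + y)/sqrt(2)): v = (1, 0) has norm max(|1|, |0|) = 1, but T(v) = (sqrt(2)/2, sqrt(2)/2) has norm sqrt(2)/2 -- not preserved.
(C) T(x,y) = (y, x): preserves the norm -- it only permutes the coordinates and/or flips signs, which leaves max(|x|, |y|) unchanged.
(D) T(x,y) = (x + y, y): v = (1, 1) has norm max(|1|, |1|) = 1, but T(v) = (2, 1) has norm 2 -- not preserved.

Therefore the answer is (C).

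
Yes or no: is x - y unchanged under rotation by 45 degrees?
No

Applying rotation by 45 degrees: x' = x*cos(45 degrees) - y*sin(45 degrees) = sqrt(2)x/2 - sqrt(2)y/2, y' = x*sin(45 degrees) + y*cos(45 degrees) = sqrt(2)x/2 + sqrt(2)y/2

Substituting into x - y:
(sqrt(2)x/2 - sqrt(2)y/2) - (sqrt(2)x/2 + sqrt(2)y/2)
= -sqrt(2)y

This differs from the original expression x - y, so it is NOT invariant.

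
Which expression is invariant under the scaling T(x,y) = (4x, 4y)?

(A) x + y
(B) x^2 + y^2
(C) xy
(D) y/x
D

Under the uniform scaling T(x,y) = (4x, 4y):
Substitute the transformed coordinates into each option and compare with the original:
(A) x + y  ->  (4x) + (4y) = 4x + 4y   [differs from x + y: not invariant]
(B) x^2 + y^2  ->  (4x)^2 + (4y)^2 = 16x^2 + 16y^2   [differs from x^2 + y^2: not invariant]
(C) xy  ->  (4x)(4y) = 16xy   [differs from xy: not invariant]
(D) y/x  ->  (4y)/(4x) = y/x   [equals y/x: invariant]

Only option (D), y/x, is unchanged by the transformation.
The common factor 4 cancels in a ratio of coordinates, while sums, products and sums of squares pick up factors of 4 or 16.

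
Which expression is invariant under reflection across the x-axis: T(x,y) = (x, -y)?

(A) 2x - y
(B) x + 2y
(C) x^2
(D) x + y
C

The map is reflection across the x-axis: T(x,y) = (x, -y).
Substitute the transformed coordinates into each option and compare with the original:
(A) 2x - y  ->  2(x) - (-y) = 2x + y   [differs from 2x - y: not invariant]
(B) x + 2y  ->  (x) + 2(-y) = x - 2y   [differs from x + 2y: not invariant]
(C) x^2  ->  (x)^2 = x^2   [equals x^2: invariant]
(D) x + y  ->  (x) + (-y) = x - y   [differs from x + y: not invariant]

Only option (C), x^2, is unchanged by the transformation.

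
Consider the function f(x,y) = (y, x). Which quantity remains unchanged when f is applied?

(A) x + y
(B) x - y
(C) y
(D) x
A

For f(x,y) = (y, x):
After applying f: x' = y, y' = x. So x' + y' = y + x = x + y.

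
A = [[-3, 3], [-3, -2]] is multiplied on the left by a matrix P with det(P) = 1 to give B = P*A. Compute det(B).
15

By the multiplicative property of determinants, det(B) = det(P*A) = det(P) * det(A) = det(A),
so the determinant is invariant under multiplication by any determinant-1 matrix; we just need det(A).

det(A) = (-3)(-2) - (3)(-3) = 6 - (-9) = 15

Therefore det(B) = 1 * 15 = 15.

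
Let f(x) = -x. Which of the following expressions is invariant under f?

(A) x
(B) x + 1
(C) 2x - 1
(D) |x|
D

For f(x) = -x:
Applying f replaces x by -x. Since |-x| = |x|, the absolute value is unchanged by f, whereas x -> -x, 2x - 1 -> -2x - 1 and x + 1 -> -x + 1 all change.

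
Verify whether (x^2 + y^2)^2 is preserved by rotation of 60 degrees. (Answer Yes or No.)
Yes

Applying rotation by 60 degrees: x' = x*cos(60 degrees) - y*sin(60 degrees) = x/2 - sqrt(3)y/2, y' = x*sin(60 degrees) + y*cos(60 degrees) = sqrt(3)x/2 + y/2

Substituting into (x^2 + y^2)^2:
((x/2 - sqrt(3)y/2)^2 + (sqrt(3)x/2 + y/2)^2)^2
= x^4 + 2x^2y^2 + y^4 = (x^2 + y^2)^2

This equals the original expression (x^2 + y^2)^2, so it IS invariant.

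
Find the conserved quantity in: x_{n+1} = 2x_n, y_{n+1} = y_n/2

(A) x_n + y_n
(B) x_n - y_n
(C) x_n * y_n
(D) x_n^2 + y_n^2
C

For the recurrence x_{n+1} = 2x_n, y_{n+1} = y_n/2:

x_{n+1} * y_{n+1} = (2x_n) * (y_n/2) = x_n * y_n
The product is conserved.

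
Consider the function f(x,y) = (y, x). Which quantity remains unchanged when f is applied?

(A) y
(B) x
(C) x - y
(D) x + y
D

For f(x,y) = (y, x):
After applying f: x' = y, y' = x. So x' + y' = y + x = x + y.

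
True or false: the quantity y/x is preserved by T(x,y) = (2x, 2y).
True

Substitute T(x,y) = (2x, 2y) into the expression and compare with the original.

Original: y/x
After applying T: (2y)/(2x) = y/x

This is identical to the original y/x, so the expression is invariant.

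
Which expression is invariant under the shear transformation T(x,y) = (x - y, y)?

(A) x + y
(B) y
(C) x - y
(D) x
B

Under the shear T(x,y) = (x - y, y):
Substitute the transformed coordinates into each option and compare with the original:
(A) x + y  ->  (x - y) + (y) = x   [differs from x + y: not invariant]
(B) y  ->  (y) = y   [equals y: invariant]
(C) x - y  ->  (x - y) - (y) = x - 2y   [differs from x - y: not invariant]
(D) x  ->  (x - y) = x - y   [differs from x: not invariant]

Only option (B), y, is unchanged by the transformation.
A horizontal shear moves points parallel to the x-axis, so the y-coordinate (and any function of y alone) is unchanged.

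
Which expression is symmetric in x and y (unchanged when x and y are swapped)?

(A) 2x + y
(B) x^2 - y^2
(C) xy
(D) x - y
C

A symmetric expression is unchanged when the variables are permuted; here the transformation to test is the swap (x, y) -> (y, x).
Substitute the transformed coordinates into each option and compare with the original:
(A) 2x + y  ->  2(y) + (x) = x + 2y   [differs from 2x + y: not invariant]
(B) x^2 - y^2  ->  (y)^2 - (x)^2 = -x^2 + y^2   [differs from x^2 - y^2: not invariant]
(C) xy  ->  (y)(x) = xy   [equals xy: invariant]
(D) x - y  ->  (y) - (x) = -x + y   [differs from x - y: not invariant]

Only option (C), xy, is unchanged by the transformation.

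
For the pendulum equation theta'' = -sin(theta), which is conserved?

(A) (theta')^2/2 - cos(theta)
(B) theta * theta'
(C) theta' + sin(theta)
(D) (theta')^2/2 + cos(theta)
A

A first integral I satisfies dI/dt = 0 along every solution. Differentiate each option and use the equation of motion:
(A) d/dt[(theta')^2/2 - cos(theta)] = theta' theta'' + sin(theta) theta' = theta'(-sin(theta)) + theta' sin(theta) = 0
(B) d/dt[theta * theta'] = (theta')^2 + theta theta'' = (theta')^2 - theta sin(theta), not identically 0
(C) d/dt[theta' + sin(theta)] = theta'' + cos(theta) theta' = -sin(theta) + theta' cos(theta), not identically 0
(D) d/dt[(theta')^2/2 + cos(theta)] = theta' theta'' - sin(theta) theta' = -2 theta' sin(theta), not identically 0

Only (A) has zero time-derivative. This is the total energy: kinetic (theta')^2/2 plus potential -cos(theta).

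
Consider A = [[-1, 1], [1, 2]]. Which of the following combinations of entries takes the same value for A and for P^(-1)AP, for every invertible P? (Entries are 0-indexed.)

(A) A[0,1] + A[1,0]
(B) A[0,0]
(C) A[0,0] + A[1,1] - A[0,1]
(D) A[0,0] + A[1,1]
D

A[0,0] + A[1,1] is the trace of A. By the cyclic property of the trace, tr(P^(-1)AP) = tr(APP^(-1)) = tr(A), so it is the same for every matrix similar to A.

The other combinations are not similarity invariants. For example, take P = [[1, 1], [0, 1]] (det P = 1), so P^(-1) = [[1, -1], [0, 1]] and
B = P^(-1)AP = [[-2, -3], [1, 3]].
Evaluating each option on A and on B:
(A) A[0,1] + A[1,0]: 2 for A, -2 for B -> changes
(B) A[0,0]: -1 for A, -2 for B -> changes
(C) A[0,0] + A[1,1] - A[0,1]: 0 for A, 4 for B -> changes
(D) A[0,0] + A[1,1]: 1 for A, 1 for B -> unchanged

Only (D) A[0,0] + A[1,1] = 1 survives (and it does so for every P, not just this one), so it is the invariant.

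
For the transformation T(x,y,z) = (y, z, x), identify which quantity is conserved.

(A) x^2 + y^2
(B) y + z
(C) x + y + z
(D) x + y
C

Apply T(x,y,z) = (y, z, x) to each option, i.e. replace (x, y, z) by the transformed coordinates.
Substitute the transformed coordinates into each option and compare with the original:
(A) x^2 + y^2  ->  (y)^2 + (z)^2 = y^2 + z^2   [differs from x^2 + y^2: not invariant]
(B) y + z  ->  (z) + (x) = x + z   [differs from y + z: not invariant]
(C) x + y + z  ->  (y) + (z) + (x) = x + y + z   [equals x + y + z: invariant]
(D) x + y  ->  (y) + (z) = y + z   [differs from x + y: not invariant]

Only option (C), x + y + z, is unchanged by the transformation.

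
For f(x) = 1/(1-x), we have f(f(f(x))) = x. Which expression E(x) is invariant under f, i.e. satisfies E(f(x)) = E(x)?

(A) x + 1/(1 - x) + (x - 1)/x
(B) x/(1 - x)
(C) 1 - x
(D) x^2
A

Replace x by f(x) = 1/(1 - x) in each option and simplify. As a quick numerical cross-check, also compare E(5) with E(f(5)) = E(-1/4).

(A) x + 1/(1 - x) + (x - 1)/x  ->  (1/(1 - x)) + 1/(1 - (1/(1 - x))) + ((1/(1 - x)) - 1)/(1/(1 - x)), which simplifies back to x + 1/(1 - x) + (x - 1)/x; check: E(5) = 111/20, E(-1/4) = 111/20.   [invariant]
(B) x/(1 - x)  ->  (1/(1 - x))/(1 - (1/(1 - x))) = -1/x; check: E(5) = -5/4 but E(-1/4) = -1/5.   [not invariant]
(C) 1 - x  ->  1 - (1/(1 - x)) = x/(x - 1); check: E(5) = -4 but E(-1/4) = 5/4.   [not invariant]
(D) x^2  ->  (1/(1 - x))^2 = (x - 1)^(-2); check: E(5) = 25 but E(-1/4) = 1/16.   [not invariant]

Only (A) is unchanged. Indeed f(f(x)) = 1/(1 - 1/(1-x)) = (1-x)/(-x) = (x-1)/x, so E(x) = x + f(x) + f(f(x)) is the sum over the whole 3-cycle; applying f just permutes the three terms cyclically (x -> f(x) -> f(f(x)) -> x), leaving the sum unchanged.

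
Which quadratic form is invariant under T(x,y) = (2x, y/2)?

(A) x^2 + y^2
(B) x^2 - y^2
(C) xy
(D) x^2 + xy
C

T multiplies x by 2 and divides y by 2.
Substitute the transformed coordinates into each option and compare with the original:
(A) x^2 + y^2  ->  (2x)^2 + (y/2)^2 = 4x^2 + y^2/4   [differs from x^2 + y^2: not invariant]
(B) x^2 - y^2  ->  (2x)^2 - (y/2)^2 = 4x^2 - y^2/4   [differs from x^2 - y^2: not invariant]
(C) xy  ->  (2x)(y/2) = xy   [equals xy: invariant]
(D) x^2 + xy  ->  (2x)^2 + (2x)(y/2) = 4x^2 + xy   [differs from x^2 + xy: not invariant]

Only option (C), xy, is unchanged by the transformation.
The factors 2 and 1/2 cancel only in the pure product xy.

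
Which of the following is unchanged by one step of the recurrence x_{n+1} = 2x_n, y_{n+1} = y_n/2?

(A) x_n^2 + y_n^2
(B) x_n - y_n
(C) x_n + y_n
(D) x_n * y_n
D

For the recurrence x_{n+1} = 2x_n, y_{n+1} = y_n/2:

x_{n+1} * y_{n+1} = (2x_n) * (y_n/2) = x_n * y_n
The product is conserved.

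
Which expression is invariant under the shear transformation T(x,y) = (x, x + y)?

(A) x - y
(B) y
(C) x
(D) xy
C

Under the shear T(x,y) = (x, x + y):
Substitute the transformed coordinates into each option and compare with the original:
(A) x - y  ->  (x) - (x + y) = -y   [differs from x - y: not invariant]
(B) y  ->  (x + y) = x + y   [differs from y: not invariant]
(C) x  ->  (x) = x   [equals x: invariant]
(D) xy  ->  (x)(x + y) = x^2 + xy   [differs from xy: not invariant]

Only option (C), x, is unchanged by the transformation.
A vertical shear moves points parallel to the y-axis, so the x-coordinate (and any function of x alone) is unchanged.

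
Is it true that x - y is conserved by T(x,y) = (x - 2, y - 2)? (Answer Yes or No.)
Yes

Substitute T(x,y) = (x - 2, y - 2) into the expression and compare with the original.

Original: x - y
After applying T: (x - 2) - (y - 2) = x - y

This is identical to the original x - y, so the expression is invariant.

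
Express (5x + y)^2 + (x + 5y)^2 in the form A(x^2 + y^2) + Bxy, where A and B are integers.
26(x^2 + y^2) + 20xy

Expanding: (5x + y)^2 = 25x^2 + 10xy + y^2
(x + 5y)^2 = x^2 + 10xy + 25y^2
Sum = (25+1)(x^2+y^2) + 20xy = 26(x^2 + y^2) + 20xy
This is symmetric in x and y.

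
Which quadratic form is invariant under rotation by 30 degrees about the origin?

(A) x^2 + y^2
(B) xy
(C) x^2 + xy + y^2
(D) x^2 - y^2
A

Rotation by 30 degrees sends (x, y) to (sqrt(3)x/2 - y/2, x/2 + sqrt(3)y/2).
Substitute the transformed coordinates into each option and compare with the original:
(A) x^2 + y^2  ->  (sqrt(3)x/2 - y/2)^2 + (x/2 + sqrt(3)y/2)^2 = x^2 + y^2   [equals x^2 + y^2: invariant]
(B) xy  ->  (sqrt(3)x/2 - y/2)(x/2 + sqrt(3)y/2) = sqrt(3)x^2/4 + xy/2 - sqrt(3)y^2/4   [differs from xy: not invariant]
(C) x^2 + xy + y^2  ->  (sqrt(3)x/2 - y/2)^2 + (sqrt(3)x/2 - y/2)(x/2 + sqrt(3)y/2) + (x/2 + sqrt(3)y/2)^2 = sqrt(3)x^2/4 + x^2 + xy/2 - sqrt(3)y^2/4 + y^2   [differs from x^2 + xy + y^2: not invariant]
(D) x^2 - y^2  ->  (sqrt(3)x/2 - y/2)^2 - (x/2 + sqrt(3)y/2)^2 = x^2/2 - sqrt(3)xy - y^2/2   [differs from x^2 - y^2: not invariant]

Only option (A), x^2 + y^2, is unchanged by the transformation.
x^2 + y^2 is the squared distance from the origin, which rotations preserve.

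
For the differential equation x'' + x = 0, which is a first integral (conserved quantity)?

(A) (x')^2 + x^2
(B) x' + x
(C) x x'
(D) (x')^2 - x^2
A

A first integral I satisfies dI/dt = 0 along every solution. Differentiate each option and use the equation of motion:
(A) d/dt[(x')^2 + x^2] = 2x'x'' + 2x x' = 2x'(-x) + 2x x' = 0
(B) d/dt[x' + x] = x'' + x' = -x + x', not identically 0
(C) d/dt[x x'] = (x')^2 + x x'' = (x')^2 - x^2, not identically 0
(D) d/dt[(x')^2 - x^2] = 2x'x'' - 2x x' = -4x x', not identically 0

Only (A) has zero time-derivative. So the energy-like quantity (x')^2 + x^2 is the first integral.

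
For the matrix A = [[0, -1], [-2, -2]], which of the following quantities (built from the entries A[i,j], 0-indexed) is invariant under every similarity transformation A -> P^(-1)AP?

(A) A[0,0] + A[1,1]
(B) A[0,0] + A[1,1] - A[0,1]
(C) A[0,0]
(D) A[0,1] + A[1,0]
A

A[0,0] + A[1,1] is the trace of A. By the cyclic property of the trace, tr(P^(-1)AP) = tr(APP^(-1)) = tr(A), so it is the same for every matrix similar to A.

The other combinations are not similarity invariants. For example, take P = [[1, 1], [1, 2]] (det P = 1), so P^(-1) = [[2, -1], [-1, 1]] and
B = P^(-1)AP = [[2, 2], [-3, -4]].
Evaluating each option on A and on B:
(A) A[0,0] + A[1,1]: -2 for A, -2 for B -> unchanged
(B) A[0,0] + A[1,1] - A[0,1]: -1 for A, -4 for B -> changes
(C) A[0,0]: 0 for A, 2 for B -> changes
(D) A[0,1] + A[1,0]: -3 for A, -1 for B -> changes

Only (A) A[0,0] + A[1,1] = -2 survives (and it does so for every P, not just this one), so it is the invariant.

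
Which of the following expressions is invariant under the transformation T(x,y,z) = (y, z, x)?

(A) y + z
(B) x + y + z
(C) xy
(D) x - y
B

Apply T(x,y,z) = (y, z, x) to each option, i.e. replace (x, y, z) by the transformed coordinates.
Substitute the transformed coordinates into each option and compare with the original:
(A) y + z  ->  (z) + (x) = x + z   [differs from y + z: not invariant]
(B) x + y + z  ->  (y) + (z) + (x) = x + y + z   [equals x + y + z: invariant]
(C) xy  ->  (y)(z) = yz   [differs from xy: not invariant]
(D) x - y  ->  (y) - (z) = y - z   [differs from x - y: not invariant]

Only option (B), x + y + z, is unchanged by the transformation.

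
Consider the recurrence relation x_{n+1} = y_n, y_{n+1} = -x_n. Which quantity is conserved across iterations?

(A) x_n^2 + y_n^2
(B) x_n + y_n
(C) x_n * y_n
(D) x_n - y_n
A

For the recurrence x_{n+1} = y_n, y_{n+1} = -x_n:

x_{n+1}^2 + y_{n+1}^2 = y_n^2 + (-x_n)^2 = x_n^2 + y_n^2
The sum of squares is conserved (like energy in a harmonic oscillator).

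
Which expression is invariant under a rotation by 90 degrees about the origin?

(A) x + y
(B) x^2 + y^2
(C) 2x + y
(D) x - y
B

A rotation by 90 degrees sends (x, y) to (-y, x).
Substitute the transformed coordinates into each option and compare with the original:
(A) x + y  ->  (-y) + (x) = x - y   [differs from x + y: not invariant]
(B) x^2 + y^2  ->  (-y)^2 + (x)^2 = x^2 + y^2   [equals x^2 + y^2: invariant]
(C) 2x + y  ->  2(-y) + (x) = x - 2y   [differs from 2x + y: not invariant]
(D) x - y  ->  (-y) - (x) = -x - y   [differs from x - y: not invariant]

Only option (B), x^2 + y^2, is unchanged by the transformation.
Geometrically, x^2 + y^2 is the squared distance from the origin, which every rotation about the origin preserves.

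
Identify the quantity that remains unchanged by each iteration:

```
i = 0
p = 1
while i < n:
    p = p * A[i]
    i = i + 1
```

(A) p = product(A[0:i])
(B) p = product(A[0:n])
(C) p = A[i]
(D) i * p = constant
A

A loop invariant must hold before the first iteration and be re-established by every execution of the body.

(A) p = product(A[0:i]): Initially i = 0 and p = 1 = product of the empty slice A[0:0]. If p = product(A[0:i]) holds at the top of an iteration, the body sets p to product(A[0:i]) * A[i] = product(A[0:i+1]) and then i to i+1, so the property is restored. At exit i = n, giving p = product(A[0:n]).

The other options fail:
(B) p = product(A[0:n]): false before the loop (p = 1, not the full product) -- it only becomes true at exit.
(C) p = A[i]: after the first iteration p = A[0] but i = 1; in general p is a product of several elements, not a single one.
(D) i * p = constant: initially i * p = 0, but after one iteration it is 1 * A[0], which is nonzero in general.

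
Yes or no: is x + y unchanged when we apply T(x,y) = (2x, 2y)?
No

Substitute T(x,y) = (2x, 2y) into the expression and compare with the original.

Original: x + y
After applying T: (2x) + (2y) = 2x + 2y

This differs from the original x + y (difference: x + y), so the expression is NOT invariant.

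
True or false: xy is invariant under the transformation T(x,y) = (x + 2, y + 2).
False

Substitute T(x,y) = (x + 2, y + 2) into the expression and compare with the original.

Original: xy
After applying T: (x + 2)(y + 2) = xy + 2x + 2y + 4

This differs from the original xy (difference: 2x + 2y + 4), so the expression is NOT invariant.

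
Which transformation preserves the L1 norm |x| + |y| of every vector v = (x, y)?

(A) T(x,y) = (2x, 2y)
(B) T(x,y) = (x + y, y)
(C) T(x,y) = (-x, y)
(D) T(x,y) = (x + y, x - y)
C

A transformation preserves a norm if ||T(v)|| = ||v|| for every v; a single vector where the norm changes rules an option out.

(A) T(x,y) = (2x, 2y): v = (1, 0) has norm |1| + |0| = 1, but T(v) = (2, 0) has norm 2 -- not preserved.
(B) T(x,y) = (x + y, y): v = (0, 1) has norm |0| + |1| = 1, but T(v) = (1, 1) has norm 2 -- not preserved.
(C) T(x,y) = (-x, y): preserves the norm -- it only permutes the coordinates and/or flips signs, which leaves |x| + |y| unchanged.
(D) T(x,y) = (x + y, x - y): v = (1, 0) has norm |1| + |0| = 1, but T(v) = (1, 1) has norm 2 -- not preserved.

Therefore the answer is (C).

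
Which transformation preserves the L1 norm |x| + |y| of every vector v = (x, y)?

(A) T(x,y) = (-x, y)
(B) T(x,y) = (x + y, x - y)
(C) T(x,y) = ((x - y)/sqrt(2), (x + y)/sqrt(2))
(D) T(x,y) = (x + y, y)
A

A transformation preserves a norm if ||T(v)|| = ||v|| for every v; a single vector where the norm changes rules an option out.

(A) T(x,y) = (-x, y): preserves the norm -- it only permutes the coordinates and/or flips signs, which leaves |x| + |y| unchanged.
(B) T(x,y) = (x + y, x - y): v = (1, 0) has norm |1| + |0| = 1, but T(v) = (1, 1) has norm 2 -- not preserved.
(C) T(x,y) = ((x - y)/sqrt(2), (x + y)/sqrt(2)): v = (1, 0) has norm |1| + |0| = 1, but T(v) = (sqrt(2)/2, sqrt(2)/2) has norm sqrt(2) -- not preserved.
(D) T(x,y) = (x + y, y): v = (0, 1) has norm |0| + |1| = 1, but T(v) = (1, 1) has norm 2 -- not preserved.

Therefore the answer is (A).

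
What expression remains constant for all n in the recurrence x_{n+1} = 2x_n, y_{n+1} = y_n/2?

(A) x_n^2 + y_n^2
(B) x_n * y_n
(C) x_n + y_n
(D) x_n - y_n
B

For the recurrence x_{n+1} = 2x_n, y_{n+1} = y_n/2:

x_{n+1} * y_{n+1} = (2x_n) * (y_n/2) = x_n * y_n
The product is conserved.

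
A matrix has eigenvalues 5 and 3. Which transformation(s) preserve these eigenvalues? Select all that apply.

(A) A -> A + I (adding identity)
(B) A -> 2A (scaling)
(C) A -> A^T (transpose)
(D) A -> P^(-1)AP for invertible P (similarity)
C and D

Eigenvalues are preserved by:
1. Similarity transformations: A -> P^(-1)AP (same characteristic polynomial)
2. Transpose: A^T has the same eigenvalues as A

Eigenvalues are NOT preserved by:
- Adding identity: eigenvalues become 5+1, 3+1
- Scaling: eigenvalues become 10, 6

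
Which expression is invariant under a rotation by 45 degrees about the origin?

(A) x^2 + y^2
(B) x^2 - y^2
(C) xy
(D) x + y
A

A rotation by 45 degrees sends (x, y) to (sqrt(2)x/2 - sqrt(2)y/2, sqrt(2)x/2 + sqrt(2)y/2).
Substitute the transformed coordinates into each option and compare with the original:
(A) x^2 + y^2  ->  (sqrt(2)x/2 - sqrt(2)y/2)^2 + (sqrt(2)x/2 + sqrt(2)y/2)^2 = x^2 + y^2   [equals x^2 + y^2: invariant]
(B) x^2 - y^2  ->  (sqrt(2)x/2 - sqrt(2)y/2)^2 - (sqrt(2)x/2 + sqrt(2)y/2)^2 = -2xy   [differs from x^2 - y^2: not invariant]
(C) xy  ->  (sqrt(2)x/2 - sqrt(2)y/2)(sqrt(2)x/2 + sqrt(2)y/2) = x^2/2 - y^2/2   [differs from xy: not invariant]
(D) x + y  ->  (sqrt(2)x/2 - sqrt(2)y/2) + (sqrt(2)x/2 + sqrt(2)y/2) = sqrt(2)x   [differs from x + y: not invariant]

Only option (A), x^2 + y^2, is unchanged by the transformation.
Geometrically, x^2 + y^2 is the squared distance from the origin, which every rotation about the origin preserves.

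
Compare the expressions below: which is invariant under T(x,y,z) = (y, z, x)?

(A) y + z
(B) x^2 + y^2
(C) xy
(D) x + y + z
D

Apply T(x,y,z) = (y, z, x) to each option, i.e. replace (x, y, z) by the transformed coordinates.
Substitute the transformed coordinates into each option and compare with the original:
(A) y + z  ->  (z) + (x) = x + z   [differs from y + z: not invariant]
(B) x^2 + y^2  ->  (y)^2 + (z)^2 = y^2 + z^2   [differs from x^2 + y^2: not invariant]
(C) xy  ->  (y)(z) = yz   [differs from xy: not invariant]
(D) x + y + z  ->  (y) + (z) + (x) = x + y + z   [equals x + y + z: invariant]

Only option (D), x + y + z, is unchanged by the transformation.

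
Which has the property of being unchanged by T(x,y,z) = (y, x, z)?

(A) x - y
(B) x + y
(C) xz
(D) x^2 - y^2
B

Apply T(x,y,z) = (y, x, z) to each option, i.e. replace (x, y, z) by the transformed coordinates.
Substitute the transformed coordinates into each option and compare with the original:
(A) x - y  ->  (y) - (x) = -x + y   [differs from x - y: not invariant]
(B) x + y  ->  (y) + (x) = x + y   [equals x + y: invariant]
(C) xz  ->  (y)(z) = yz   [differs from xz: not invariant]
(D) x^2 - y^2  ->  (y)^2 - (x)^2 = -x^2 + y^2   [differs from x^2 - y^2: not invariant]

Only option (B), x + y, is unchanged by the transformation.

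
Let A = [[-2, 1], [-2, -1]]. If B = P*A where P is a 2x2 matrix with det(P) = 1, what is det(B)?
4

By the multiplicative property of determinants, det(B) = det(P*A) = det(P) * det(A) = det(A),
so the determinant is invariant under multiplication by any determinant-1 matrix; we just need det(A).

det(A) = (-2)(-1) - (1)(-2) = 2 - (-2) = 4

Therefore det(B) = 1 * 4 = 4.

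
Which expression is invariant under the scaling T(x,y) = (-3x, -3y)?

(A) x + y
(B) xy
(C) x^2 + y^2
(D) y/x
D

Under the uniform scaling T(x,y) = (-3x, -3y):
Substitute the transformed coordinates into each option and compare with the original:
(A) x + y  ->  (-3x) + (-3y) = -3x - 3y   [differs from x + y: not invariant]
(B) xy  ->  (-3x)(-3y) = 9xy   [differs from xy: not invariant]
(C) x^2 + y^2  ->  (-3x)^2 + (-3y)^2 = 9x^2 + 9y^2   [differs from x^2 + y^2: not invariant]
(D) y/x  ->  (-3y)/(-3x) = y/x   [equals y/x: invariant]

Only option (D), y/x, is unchanged by the transformation.
The common factor -3 cancels in a ratio of coordinates, while sums, products and sums of squares pick up factors of -3 or 9.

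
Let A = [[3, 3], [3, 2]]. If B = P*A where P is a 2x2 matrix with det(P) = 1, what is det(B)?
-3

By the multiplicative property of determinants, det(B) = det(P*A) = det(P) * det(A) = det(A),
so the determinant is invariant under multiplication by any determinant-1 matrix; we just need det(A).

det(A) = (3)(2) - (3)(3) = 6 - 9 = -3

Therefore det(B) = 1 * (-3) = -3.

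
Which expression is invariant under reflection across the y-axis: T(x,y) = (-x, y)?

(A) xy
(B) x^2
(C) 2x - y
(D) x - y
B

The map is reflection across the y-axis: T(x,y) = (-x, y).
Substitute the transformed coordinates into each option and compare with the original:
(A) xy  ->  (-x)(y) = -xy   [differs from xy: not invariant]
(B) x^2  ->  (-x)^2 = x^2   [equals x^2: invariant]
(C) 2x - y  ->  2(-x) - (y) = -2x - y   [differs from 2x - y: not invariant]
(D) x - y  ->  (-x) - (y) = -x - y   [differs from x - y: not invariant]

Only option (B), x^2, is unchanged by the transformation.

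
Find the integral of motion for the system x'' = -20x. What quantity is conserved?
E = (x')^2 + 20x^2

Multiply the equation by x':
x' * x'' = -20x * x'
The left side is d/dt[(x')^2/2] and the right side is d/dt[-20x^2/2], so
d/dt[(x')^2/2 + 20x^2/2] = 0, i.e. (x')^2/2 + 20x^2/2 = constant.
Multiplying by 2, the integral of motion is E = (x')^2 + 20x^2.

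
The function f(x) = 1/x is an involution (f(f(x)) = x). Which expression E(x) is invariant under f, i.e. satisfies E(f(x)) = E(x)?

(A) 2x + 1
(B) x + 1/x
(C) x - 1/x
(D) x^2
B

Replace x by f(x) = 1/x in each option and simplify. As a quick numerical cross-check, also compare E(4) with E(f(4)) = E(1/4).

(A) 2x + 1  ->  2(1/x) + 1 = (x + 2)/x; check: E(4) = 9 but E(1/4) = 3/2.   [not invariant]
(B) x + 1/x  ->  (1/x) + 1/(1/x), which simplifies back to x + 1/x; check: E(4) = 17/4, E(1/4) = 17/4.   [invariant]
(C) x - 1/x  ->  (1/x) - 1/(1/x) = -x + 1/x; check: E(4) = 15/4 but E(1/4) = -15/4.   [not invariant]
(D) x^2  ->  (1/x)^2 = x^(-2); check: E(4) = 16 but E(1/4) = 1/16.   [not invariant]

Only (B) is unchanged. E is symmetric under swapping x with f(x) = 1/x, which is exactly what an involution does.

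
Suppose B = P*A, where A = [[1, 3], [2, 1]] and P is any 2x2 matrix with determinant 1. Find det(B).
-5

By the multiplicative property of determinants, det(B) = det(P*A) = det(P) * det(A) = det(A),
so the determinant is invariant under multiplication by any determinant-1 matrix; we just need det(A).

det(A) = (1)(1) - (3)(2) = 1 - 6 = -5

Therefore det(B) = 1 * (-5) = -5.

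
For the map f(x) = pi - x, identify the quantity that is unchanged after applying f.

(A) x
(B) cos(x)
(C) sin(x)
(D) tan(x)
C

For f(x) = pi - x:
sin(pi - x) = sin(x), so sine is invariant under this transformation.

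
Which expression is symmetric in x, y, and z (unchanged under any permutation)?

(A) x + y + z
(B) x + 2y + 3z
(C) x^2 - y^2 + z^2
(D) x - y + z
A

A symmetric expression is unchanged when the variables are permuted; here the transformation to test is the swap (x, y) -> (y, x).
A symmetric expression must survive every permutation; the single swap x <-> y already eliminates the distractors, and the keyed expression is also unchanged by x <-> z and y <-> z (each variable enters it in exactly the same way).
Substitute the transformed coordinates into each option and compare with the original:
(A) x + y + z  ->  (y) + (x) + z = x + y + z   [equals x + y + z: invariant]
(B) x + 2y + 3z  ->  (y) + 2(x) + 3z = 2x + y + 3z   [differs from x + 2y + 3z: not invariant]
(C) x^2 - y^2 + z^2  ->  (y)^2 - (x)^2 + z^2 = -x^2 + y^2 + z^2   [differs from x^2 - y^2 + z^2: not invariant]
(D) x - y + z  ->  (y) - (x) + z = -x + y + z   [differs from x - y + z: not invariant]

Only option (A), x + y + z, is unchanged by the transformation.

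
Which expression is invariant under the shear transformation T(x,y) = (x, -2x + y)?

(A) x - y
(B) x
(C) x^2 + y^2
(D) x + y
B

Under the shear T(x,y) = (x, -2x + y):
Substitute the transformed coordinates into each option and compare with the original:
(A) x - y  ->  (x) - (-2x + y) = 3x - y   [differs from x - y: not invariant]
(B) x  ->  (x) = x   [equals x: invariant]
(C) x^2 + y^2  ->  (x)^2 + (-2x + y)^2 = 5x^2 - 4xy + y^2   [differs from x^2 + y^2: not invariant]
(D) x + y  ->  (x) + (-2x + y) = -x + y   [differs from x + y: not invariant]

Only option (B), x, is unchanged by the transformation.
A vertical shear moves points parallel to the y-axis, so the x-coordinate (and any function of x alone) is unchanged.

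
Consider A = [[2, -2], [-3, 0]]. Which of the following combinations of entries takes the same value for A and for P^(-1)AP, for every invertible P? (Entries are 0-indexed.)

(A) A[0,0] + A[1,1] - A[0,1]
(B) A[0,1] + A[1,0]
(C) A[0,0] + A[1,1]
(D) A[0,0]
C

A[0,0] + A[1,1] is the trace of A. By the cyclic property of the trace, tr(P^(-1)AP) = tr(APP^(-1)) = tr(A), so it is the same for every matrix similar to A.

The other combinations are not similarity invariants. For example, take P = [[1, 1], [0, 1]] (det P = 1), so P^(-1) = [[1, -1], [0, 1]] and
B = P^(-1)AP = [[5, 3], [-3, -3]].
Evaluating each option on A and on B:
(A) A[0,0] + A[1,1] - A[0,1]: 4 for A, -1 for B -> changes
(B) A[0,1] + A[1,0]: -5 for A, 0 for B -> changes
(C) A[0,0] + A[1,1]: 2 for A, 2 for B -> unchanged
(D) A[0,0]: 2 for A, 5 for B -> changes

Only (C) A[0,0] + A[1,1] = 2 survives (and it does so for every P, not just this one), so it is the invariant.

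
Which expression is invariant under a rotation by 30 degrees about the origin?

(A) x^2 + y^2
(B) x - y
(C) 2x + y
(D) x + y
A

A rotation by 30 degrees sends (x, y) to (sqrt(3)x/2 - y/2, x/2 + sqrt(3)y/2).
Substitute the transformed coordinates into each option and compare with the original:
(A) x^2 + y^2  ->  (sqrt(3)x/2 - y/2)^2 + (x/2 + sqrt(3)y/2)^2 = x^2 + y^2   [equals x^2 + y^2: invariant]
(B) x - y  ->  (sqrt(3)x/2 - y/2) - (x/2 + sqrt(3)y/2) = -x/2 + sqrt(3)x/2 - sqrt(3)y/2 - y/2   [differs from x - y: not invariant]
(C) 2x + y  ->  2(sqrt(3)x/2 - y/2) + (x/2 + sqrt(3)y/2) = x/2 + sqrt(3)x - y + sqrt(3)y/2   [differs from 2x + y: not invariant]
(D) x + y  ->  (sqrt(3)x/2 - y/2) + (x/2 + sqrt(3)y/2) = x/2 + sqrt(3)x/2 - y/2 + sqrt(3)y/2   [differs from x + y: not invariant]

Only option (A), x^2 + y^2, is unchanged by the transformation.
Geometrically, x^2 + y^2 is the squared distance from the origin, which every rotation about the origin preserves.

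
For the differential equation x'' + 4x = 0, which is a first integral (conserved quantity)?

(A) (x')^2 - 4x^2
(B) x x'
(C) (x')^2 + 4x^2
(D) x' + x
C

A first integral I satisfies dI/dt = 0 along every solution. Differentiate each option and use the equation of motion:
(A) d/dt[(x')^2 - 4x^2] = 2x'x'' - 8x x' = -16x x', not identically 0
(B) d/dt[x x'] = (x')^2 + x x'' = (x')^2 - 4x^2, not identically 0
(C) d/dt[(x')^2 + 4x^2] = 2x'x'' + 8x x' = 2x'(-4x) + 8x x' = 0
(D) d/dt[x' + x] = x'' + x' = -4x + x', not identically 0

Only (C) has zero time-derivative. So the energy-like quantity (x')^2 + 4x^2 is the first integral.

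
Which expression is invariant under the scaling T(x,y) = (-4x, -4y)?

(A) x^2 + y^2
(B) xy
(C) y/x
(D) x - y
C

Under the uniform scaling T(x,y) = (-4x, -4y):
Substitute the transformed coordinates into each option and compare with the original:
(A) x^2 + y^2  ->  (-4x)^2 + (-4y)^2 = 16x^2 + 16y^2   [differs from x^2 + y^2: not invariant]
(B) xy  ->  (-4x)(-4y) = 16xy   [differs from xy: not invariant]
(C) y/x  ->  (-4y)/(-4x) = y/x   [equals y/x: invariant]
(D) x - y  ->  (-4x) - (-4y) = -4x + 4y   [differs from x - y: not invariant]

Only option (C), y/x, is unchanged by the transformation.
The common factor -4 cancels in a ratio of coordinates, while sums, products and sums of squares pick up factors of -4 or 16.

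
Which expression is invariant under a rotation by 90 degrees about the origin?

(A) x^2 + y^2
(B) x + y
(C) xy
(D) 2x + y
A

A rotation by 90 degrees sends (x, y) to (-y, x).
Substitute the transformed coordinates into each option and compare with the original:
(A) x^2 + y^2  ->  (-y)^2 + (x)^2 = x^2 + y^2   [equals x^2 + y^2: invariant]
(B) x + y  ->  (-y) + (x) = x - y   [differs from x + y: not invariant]
(C) xy  ->  (-y)(x) = -xy   [differs from xy: not invariant]
(D) 2x + y  ->  2(-y) + (x) = x - 2y   [differs from 2x + y: not invariant]

Only option (A), x^2 + y^2, is unchanged by the transformation.
Geometrically, x^2 + y^2 is the squared distance from the origin, which every rotation about the origin preserves.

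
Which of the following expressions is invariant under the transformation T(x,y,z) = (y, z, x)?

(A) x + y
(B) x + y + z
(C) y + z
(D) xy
B

Apply T(x,y,z) = (y, z, x) to each option, i.e. replace (x, y, z) by the transformed coordinates.
Substitute the transformed coordinates into each option and compare with the original:
(A) x + y  ->  (y) + (z) = y + z   [differs from x + y: not invariant]
(B) x + y + z  ->  (y) + (z) + (x) = x + y + z   [equals x + y + z: invariant]
(C) y + z  ->  (z) + (x) = x + z   [differs from y + z: not invariant]
(D) xy  ->  (y)(z) = yz   [differs from xy: not invariant]

Only option (B), x + y + z, is unchanged by the transformation.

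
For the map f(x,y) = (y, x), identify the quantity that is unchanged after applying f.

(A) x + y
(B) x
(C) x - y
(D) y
A

For f(x,y) = (y, x):
After applying f: x' = y, y' = x. So x' + y' = y + x = x + y.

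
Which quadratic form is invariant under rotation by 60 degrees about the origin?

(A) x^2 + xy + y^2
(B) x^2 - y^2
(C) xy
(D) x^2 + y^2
D

Rotation by 60 degrees sends (x, y) to (x/2 - sqrt(3)y/2, sqrt(3)x/2 + y/2).
Substitute the transformed coordinates into each option and compare with the original:
(A) x^2 + xy + y^2  ->  (x/2 - sqrt(3)y/2)^2 + (x/2 - sqrt(3)y/2)(sqrt(3)x/2 + y/2) + (sqrt(3)x/2 + y/2)^2 = sqrt(3)x^2/4 + x^2 - xy/2 - sqrt(3)y^2/4 + y^2   [differs from x^2 + xy + y^2: not invariant]
(B) x^2 - y^2  ->  (x/2 - sqrt(3)y/2)^2 - (sqrt(3)x/2 + y/2)^2 = -x^2/2 - sqrt(3)xy + y^2/2   [differs from x^2 - y^2: not invariant]
(C) xy  ->  (x/2 - sqrt(3)y/2)(sqrt(3)x/2 + y/2) = sqrt(3)x^2/4 - xy/2 - sqrt(3)y^2/4   [differs from xy: not invariant]
(D) x^2 + y^2  ->  (x/2 - sqrt(3)y/2)^2 + (sqrt(3)x/2 + y/2)^2 = x^2 + y^2   [equals x^2 + y^2: invariant]

Only option (D), x^2 + y^2, is unchanged by the transformation.
x^2 + y^2 is the squared distance from the origin, which rotations preserve.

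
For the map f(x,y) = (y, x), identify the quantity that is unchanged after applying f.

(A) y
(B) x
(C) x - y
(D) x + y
D

For f(x,y) = (y, x):
After applying f: x' = y, y' = x. So x' + y' = y + x = x + y.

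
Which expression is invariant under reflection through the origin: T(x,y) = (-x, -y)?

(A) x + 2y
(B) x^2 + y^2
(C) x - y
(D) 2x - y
B

The map is reflection through the origin: T(x,y) = (-x, -y).
Substitute the transformed coordinates into each option and compare with the original:
(A) x + 2y  ->  (-x) + 2(-y) = -x - 2y   [differs from x + 2y: not invariant]
(B) x^2 + y^2  ->  (-x)^2 + (-y)^2 = x^2 + y^2   [equals x^2 + y^2: invariant]
(C) x - y  ->  (-x) - (-y) = -x + y   [differs from x - y: not invariant]
(D) 2x - y  ->  2(-x) - (-y) = -2x + y   [differs from 2x - y: not invariant]

Only option (B), x^2 + y^2, is unchanged by the transformation.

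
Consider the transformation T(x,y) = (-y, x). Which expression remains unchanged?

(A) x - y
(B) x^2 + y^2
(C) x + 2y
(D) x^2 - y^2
B

An expression E(x,y) is invariant under T if E(T(x,y)) = E(x,y). Here T(x,y) = (-y, x).
Substitute the transformed coordinates into each option and compare with the original:
(A) x - y  ->  (-y) - (x) = -x - y   [differs from x - y: not invariant]
(B) x^2 + y^2  ->  (-y)^2 + (x)^2 = x^2 + y^2   [equals x^2 + y^2: invariant]
(C) x + 2y  ->  (-y) + 2(x) = 2x - y   [differs from x + 2y: not invariant]
(D) x^2 - y^2  ->  (-y)^2 - (x)^2 = -x^2 + y^2   [differs from x^2 - y^2: not invariant]

Only option (B), x^2 + y^2, is unchanged by the transformation.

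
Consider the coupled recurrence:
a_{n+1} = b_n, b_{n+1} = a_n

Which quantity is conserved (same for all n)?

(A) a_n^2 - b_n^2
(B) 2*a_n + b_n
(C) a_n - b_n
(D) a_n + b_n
D

Replace a_n by a_{n+1} = b_n and b_n by b_{n+1} = a_n in each option and simplify:
(A) a_n^2 - b_n^2  ->  (b_n)^2 - (a_n)^2 = -a_n^2 + b_n^2   [not conserved]
(B) 2*a_n + b_n  ->  2*(b_n) + (a_n) = a_n + 2*b_n   [not conserved]
(C) a_n - b_n  ->  (b_n) - (a_n) = -a_n + b_n   [not conserved]
(D) a_n + b_n  ->  (b_n) + (a_n) = a_n + b_n   [conserved]

Only (D) a_n + b_n returns to itself after one step, so it is the conserved quantity.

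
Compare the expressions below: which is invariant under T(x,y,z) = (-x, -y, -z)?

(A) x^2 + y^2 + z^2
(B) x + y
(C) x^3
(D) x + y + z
A

Apply T(x,y,z) = (-x, -y, -z) to each option, i.e. replace (x, y, z) by the transformed coordinates.
Substitute the transformed coordinates into each option and compare with the original:
(A) x^2 + y^2 + z^2  ->  (-x)^2 + (-y)^2 + (-z)^2 = x^2 + y^2 + z^2   [equals x^2 + y^2 + z^2: invariant]
(B) x + y  ->  (-x) + (-y) = -x - y   [differs from x + y: not invariant]
(C) x^3  ->  (-x)^3 = -x^3   [differs from x^3: not invariant]
(D) x + y + z  ->  (-x) + (-y) + (-z) = -x - y - z   [differs from x + y + z: not invariant]

Only option (A), x^2 + y^2 + z^2, is unchanged by the transformation.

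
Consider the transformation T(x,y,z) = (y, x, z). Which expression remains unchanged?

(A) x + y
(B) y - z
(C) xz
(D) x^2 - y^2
A

Apply T(x,y,z) = (y, x, z) to each option, i.e. replace (x, y, z) by the transformed coordinates.
Substitute the transformed coordinates into each option and compare with the original:
(A) x + y  ->  (y) + (x) = x + y   [equals x + y: invariant]
(B) y - z  ->  (x) - (z) = x - z   [differs from y - z: not invariant]
(C) xz  ->  (y)(z) = yz   [differs from xz: not invariant]
(D) x^2 - y^2  ->  (y)^2 - (x)^2 = -x^2 + y^2   [differs from x^2 - y^2: not invariant]

Only option (A), x + y, is unchanged by the transformation.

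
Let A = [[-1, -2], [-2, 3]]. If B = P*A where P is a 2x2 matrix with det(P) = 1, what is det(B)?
-7

By the multiplicative property of determinants, det(B) = det(P*A) = det(P) * det(A) = det(A),
so the determinant is invariant under multiplication by any determinant-1 matrix; we just need det(A).

det(A) = (-1)(3) - (-2)(-2) = -3 - 4 = -7

Therefore det(B) = 1 * (-7) = -7.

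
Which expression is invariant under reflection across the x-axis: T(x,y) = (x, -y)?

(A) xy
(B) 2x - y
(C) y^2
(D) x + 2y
C

The map is reflection across the x-axis: T(x,y) = (x, -y).
Substitute the transformed coordinates into each option and compare with the original:
(A) xy  ->  (x)(-y) = -xy   [differs from xy: not invariant]
(B) 2x - y  ->  2(x) - (-y) = 2x + y   [differs from 2x - y: not invariant]
(C) y^2  ->  (-y)^2 = y^2   [equals y^2: invariant]
(D) x + 2y  ->  (x) + 2(-y) = x - 2y   [differs from x + 2y: not invariant]

Only option (C), y^2, is unchanged by the transformation.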